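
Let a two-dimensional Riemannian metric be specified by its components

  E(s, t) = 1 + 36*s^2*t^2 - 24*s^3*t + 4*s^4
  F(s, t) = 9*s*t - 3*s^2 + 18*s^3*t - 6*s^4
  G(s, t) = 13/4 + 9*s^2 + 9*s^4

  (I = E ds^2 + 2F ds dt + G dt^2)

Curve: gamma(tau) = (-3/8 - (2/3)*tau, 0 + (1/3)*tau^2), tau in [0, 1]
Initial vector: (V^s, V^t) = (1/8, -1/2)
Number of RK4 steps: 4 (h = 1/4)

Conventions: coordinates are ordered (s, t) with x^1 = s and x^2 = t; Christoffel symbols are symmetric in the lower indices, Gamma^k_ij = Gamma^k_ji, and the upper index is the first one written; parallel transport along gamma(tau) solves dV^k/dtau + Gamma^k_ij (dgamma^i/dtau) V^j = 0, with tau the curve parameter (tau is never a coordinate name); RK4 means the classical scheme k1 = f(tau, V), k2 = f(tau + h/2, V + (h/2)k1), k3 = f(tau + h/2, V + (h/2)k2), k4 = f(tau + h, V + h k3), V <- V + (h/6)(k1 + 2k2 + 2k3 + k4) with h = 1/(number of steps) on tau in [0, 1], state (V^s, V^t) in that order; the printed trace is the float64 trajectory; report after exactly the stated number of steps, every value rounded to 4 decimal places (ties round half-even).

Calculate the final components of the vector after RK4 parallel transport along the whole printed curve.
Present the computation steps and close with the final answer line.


gamma'(tau) = (-2/3, (2/3)*tau); f(tau, V)^k = -Gamma^k_ij(gamma(tau)) gamma'^i(tau) V^j; h = 1/4; intermediate values shown to 6 dp
curve data and Christoffel symbols at the stage parameters:
  tau = 0.000000: gamma = (-0.375000, 0.000000), gamma' = (-0.666667, 0.000000); Gamma_sss = -0.088393, Gamma_sst = 0.132590, Gamma_stt = 0.000000, Gamma_tss = 0.604021, Gamma_tst = -0.906031, Gamma_ttt = 0.000000
  tau = 0.125000: gamma = (-0.458333, 0.005208), gamma' = (-0.666667, 0.083333); Gamma_sss = -0.141462, Gamma_sst = 0.208637, Gamma_stt = 0.000000, Gamma_tss = 0.693603, Gamma_tst = -1.022968, Gamma_ttt = 0.000000
  tau = 0.250000: gamma = (-0.541667, 0.020833), gamma' = (-0.666667, 0.166667); Gamma_sss = -0.211443, Gamma_sst = 0.299864, Gamma_stt = 0.000000, Gamma_tss = 0.768933, Gamma_tst = -1.090487, Gamma_ttt = 0.000000
  tau = 0.375000: gamma = (-0.625000, 0.046875), gamma' = (-0.666667, 0.250000); Gamma_sss = -0.293959, Gamma_sst = 0.396349, Gamma_stt = 0.000000, Gamma_tss = 0.820684, Gamma_tst = -1.106541, Gamma_ttt = 0.000000
  tau = 0.500000: gamma = (-0.708333, 0.083333), gamma' = (-0.666667, 0.333333); Gamma_sss = -0.381109, Gamma_sst = 0.485914, Gamma_stt = 0.000000, Gamma_tss = 0.843606, Gamma_tst = -1.075597, Gamma_ttt = 0.000000
  tau = 0.625000: gamma = (-0.791667, 0.130208), gamma' = (-0.666667, 0.416667); Gamma_sss = -0.463925, Gamma_sst = 0.558179, Gamma_stt = 0.000000, Gamma_tss = 0.837711, Gamma_tst = -1.007906, Gamma_ttt = 0.000000
  tau = 0.750000: gamma = (-0.875000, 0.187500), gamma' = (-0.666667, 0.500000); Gamma_sss = -0.535064, Gamma_sst = 0.607370, Gamma_stt = 0.000000, Gamma_tss = 0.807581, Gamma_tst = -0.916713, Gamma_ttt = 0.000000
  tau = 0.875000: gamma = (-0.958333, 0.255208), gamma' = (-0.666667, 0.583333); Gamma_sss = -0.590375, Gamma_sst = 0.632790, Gamma_stt = 0.000000, Gamma_tss = 0.760283, Gamma_tst = -0.814906, Gamma_ttt = 0.000000
  tau = 1.000000: gamma = (-1.041667, 0.333333), gamma' = (-0.666667, 0.666667); Gamma_sss = -0.628950, Gamma_sst = 0.637449, Gamma_stt = 0.000000, Gamma_tss = 0.703140, Gamma_tst = -0.712642, Gamma_ttt = 0.000000
step 0: V^s = 0.1250, V^t = -0.5000
step 1: k1 = (-0.051563, 0.352345), k2 = (-0.076662, 0.375879), k3 = (-0.075902, 0.372155), k4 = (-0.101600, 0.369478); V <- V + (h/6)(k1 + 2k2 + 2k3 + k4): V^s = 0.1059, V^t = -0.4076
step 2: k1 = (-0.101702, 0.369850), k2 = (-0.122979, 0.343338), k3 = (-0.123070, 0.343592), k4 = (-0.135469, 0.299869); V <- V + (h/6)(k1 + 2k2 + 2k3 + k4): V^s = 0.0755, V^t = -0.3224
step 3: k1 = (-0.135871, 0.300757), k2 = (-0.137713, 0.248670), k3 = (-0.140011, 0.252819), k4 = (-0.131723, 0.198812); V <- V + (h/6)(k1 + 2k2 + 2k3 + k4): V^s = 0.0412, V^t = -0.2598
step 4: k1 = (-0.132434, 0.199885), k2 = (-0.117889, 0.151817), k3 = (-0.121811, 0.156867), k4 = (-0.102849, 0.114981); V <- V + (h/6)(k1 + 2k2 + 2k3 + k4): V^s = 0.0114, V^t = -0.2210

Answer: V^s = 0.0114, V^t = -0.2210


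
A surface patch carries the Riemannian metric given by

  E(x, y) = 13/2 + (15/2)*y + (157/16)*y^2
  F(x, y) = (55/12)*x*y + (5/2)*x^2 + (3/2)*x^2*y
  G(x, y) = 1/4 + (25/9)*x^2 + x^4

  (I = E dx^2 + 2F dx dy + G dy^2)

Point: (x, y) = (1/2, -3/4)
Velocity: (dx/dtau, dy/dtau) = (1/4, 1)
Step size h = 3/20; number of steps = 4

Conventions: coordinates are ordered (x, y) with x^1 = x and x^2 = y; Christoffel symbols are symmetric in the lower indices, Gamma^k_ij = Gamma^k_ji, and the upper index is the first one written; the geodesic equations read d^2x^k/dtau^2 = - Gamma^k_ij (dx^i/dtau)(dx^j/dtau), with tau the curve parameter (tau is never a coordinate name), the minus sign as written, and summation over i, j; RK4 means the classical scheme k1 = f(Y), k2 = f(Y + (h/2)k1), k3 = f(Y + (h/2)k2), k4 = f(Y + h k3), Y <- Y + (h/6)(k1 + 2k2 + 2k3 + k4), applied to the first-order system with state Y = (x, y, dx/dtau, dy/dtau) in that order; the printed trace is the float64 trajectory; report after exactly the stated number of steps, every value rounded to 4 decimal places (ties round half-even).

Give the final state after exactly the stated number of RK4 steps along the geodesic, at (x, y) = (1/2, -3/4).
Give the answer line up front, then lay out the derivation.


Answer: x = 0.6261, y = -0.2862, dx/dtau = 0.1688, dy/dtau = 0.6202

f(Y) = (dx/dtau, dy/dtau, -Gamma^x_ij Y'^i Y'^j, -Gamma^y_ij Y'^i Y'^j) with the Gammas evaluated at the stage position; h = 0.150000; intermediate values shown to 6 dp
step 0: x = 0.5000, y = -0.7500, dx/dtau = 0.2500, dy/dtau = 1.0000
step 1:
  k1: at (x, y) = (0.500000, -0.750000), (dx/dtau, dy/dtau) = (0.250000, 1.000000); Gamma_xxx = 0.467636, Gamma_xxy = -0.303622, Gamma_xyy = 0.227538, Gamma_yxx = 2.174771, Gamma_yxy = 1.212985, Gamma_yyy = 0.310707; k1 = (0.250000, 1.000000, -0.104954, -1.053123)
  k2: at (x, y) = (0.518750, -0.675000), (dx/dtau, dy/dtau) = (0.242128, 0.921016); Gamma_xxx = 0.327211, Gamma_xxy = -0.205784, Gamma_xyy = 0.233099, Gamma_yxx = 1.604909, Gamma_yxy = 1.376064, Gamma_yyy = 0.262440; k2 = (0.242128, 0.921016, -0.125133, -0.930446)
  k3: at (x, y) = (0.518160, -0.680924), (dx/dtau, dy/dtau) = (0.240615, 0.930217); Gamma_xxx = 0.337341, Gamma_xxy = -0.213060, Gamma_xyy = 0.233050, Gamma_yxx = 1.643035, Gamma_yxy = 1.364945, Gamma_yyy = 0.266275; k3 = (0.240615, 0.930217, -0.125814, -0.936548)
  k4: at (x, y) = (0.536092, -0.610468), (dx/dtau, dy/dtau) = (0.231128, 0.859518); Gamma_xxx = 0.228440, Gamma_xxy = -0.125725, Gamma_xyy = 0.236465, Gamma_yxx = 1.219842, Gamma_yxy = 1.473096, Gamma_yyy = 0.218429; k4 = (0.231128, 0.859518, -0.136944, -0.811819)
  Y <- Y + (h/6)(k1 + 2k2 + 2k3 + k4): x = 0.5362, y = -0.6110, dx/dtau = 0.2314, dy/dtau = 0.8600
step 2:
  k1: at (x, y) = (0.536165, -0.610950), (dx/dtau, dy/dtau) = (0.231405, 0.860027); Gamma_xxx = 0.229123, Gamma_xxy = -0.126271, Gamma_xyy = 0.236509, Gamma_yxx = 1.222239, Gamma_yxy = 1.472375, Gamma_yyy = 0.218727; k1 = (0.231405, 0.860027, -0.136942, -0.813278)
  k2: at (x, y) = (0.553521, -0.546448), (dx/dtau, dy/dtau) = (0.221135, 0.799031); Gamma_xxx = 0.150281, Gamma_xxy = -0.051805, Gamma_xyy = 0.238455, Gamma_yxx = 0.919401, Gamma_yxy = 1.532787, Gamma_yyy = 0.173910; k2 = (0.221135, 0.799031, -0.141283, -0.697658)
  k3: at (x, y) = (0.552750, -0.551023), (dx/dtau, dy/dtau) = (0.220809, 0.807702); Gamma_xxx = 0.155297, Gamma_xxy = -0.056870, Gamma_xyy = 0.238493, Gamma_yxx = 0.938547, Gamma_yxy = 1.529187, Gamma_yyy = 0.176998; k3 = (0.220809, 0.807702, -0.142875, -0.706686)
  k4: at (x, y) = (0.569287, -0.489795), (dx/dtau, dy/dtau) = (0.209974, 0.754024); Gamma_xxx = 0.096529, Gamma_xxy = 0.008491, Gamma_xyy = 0.239361, Gamma_yxx = 0.708442, Gamma_yxy = 1.558497, Gamma_yyy = 0.134599; k4 = (0.209974, 0.754024, -0.143034, -0.601260)
  Y <- Y + (h/6)(k1 + 2k2 + 2k3 + k4): x = 0.5693, y = -0.4903, dx/dtau = 0.2102, dy/dtau = 0.7544
step 3:
  k1: at (x, y) = (0.569297, -0.490263), (dx/dtau, dy/dtau) = (0.210198, 0.754446); Gamma_xxx = 0.096935, Gamma_xxy = 0.008003, Gamma_xyy = 0.239396, Gamma_yxx = 0.710099, Gamma_yxy = 1.558220, Gamma_yyy = 0.134891; k1 = (0.210198, 0.754446, -0.143083, -0.602367)
  k2: at (x, y) = (0.585062, -0.433679), (dx/dtau, dy/dtau) = (0.199467, 0.709269); Gamma_xxx = 0.056176, Gamma_xxy = 0.063297, Gamma_xyy = 0.239610, Gamma_yxx = 0.539963, Gamma_yxy = 1.562406, Gamma_yyy = 0.096327; k2 = (0.199467, 0.709269, -0.140684, -0.512026)
  k3: at (x, y) = (0.584257, -0.437067), (dx/dtau, dy/dtau) = (0.199647, 0.716044); Gamma_xxx = 0.058292, Gamma_xxy = 0.060100, Gamma_xyy = 0.239652, Gamma_yxx = 0.549333, Gamma_yxy = 1.562533, Gamma_yyy = 0.098578; k3 = (0.199647, 0.716044, -0.142381, -0.519185)
  k4: at (x, y) = (0.599244, -0.382856), (dx/dtau, dy/dtau) = (0.188841, 0.676568); Gamma_xxx = 0.029453, Gamma_xxy = 0.108828, Gamma_xyy = 0.239354, Gamma_yxx = 0.414528, Gamma_yxy = 1.550472, Gamma_yyy = 0.062605; k4 = (0.188841, 0.676568, -0.138422, -0.439627)
  Y <- Y + (h/6)(k1 + 2k2 + 2k3 + k4): x = 0.5992, y = -0.3832, dx/dtau = 0.1890, dy/dtau = 0.6768
step 4:
  k1: at (x, y) = (0.599229, -0.383222), (dx/dtau, dy/dtau) = (0.189007, 0.676836); Gamma_xxx = 0.029620, Gamma_xxy = 0.108492, Gamma_xyy = 0.239380, Gamma_yxx = 0.415486, Gamma_yxy = 1.550497, Gamma_yyy = 0.062825; k1 = (0.189007, 0.676836, -0.138478, -0.440323)
  k2: at (x, y) = (0.613404, -0.332459), (dx/dtau, dy/dtau) = (0.178621, 0.643811); Gamma_xxx = 0.011070, Gamma_xxy = 0.150263, Gamma_xyy = 0.238810, Gamma_yxx = 0.310227, Gamma_yxy = 1.526219, Gamma_yyy = 0.030195; k2 = (0.178621, 0.643811, -0.133898, -0.373439)
  k3: at (x, y) = (0.612625, -0.334936), (dx/dtau, dy/dtau) = (0.178965, 0.648828); Gamma_xxx = 0.011800, Gamma_xxy = 0.148336, Gamma_xyy = 0.238821, Gamma_yxx = 0.314808, Gamma_yxy = 1.527768, Gamma_yyy = 0.031779; k3 = (0.178965, 0.648828, -0.135365, -0.378261)
  k4: at (x, y) = (0.626073, -0.285897), (dx/dtau, dy/dtau) = (0.168702, 0.620096); Gamma_xxx = 0.000376, Gamma_xxy = 0.185626, Gamma_xyy = 0.238002, Gamma_yxx = 0.226741, Gamma_yxy = 1.495192, Gamma_yyy = 0.001365; k4 = (0.168702, 0.620096, -0.130365, -0.319807)
  Y <- Y + (h/6)(k1 + 2k2 + 2k3 + k4): x = 0.6261, y = -0.2862, dx/dtau = 0.1688, dy/dtau = 0.6202


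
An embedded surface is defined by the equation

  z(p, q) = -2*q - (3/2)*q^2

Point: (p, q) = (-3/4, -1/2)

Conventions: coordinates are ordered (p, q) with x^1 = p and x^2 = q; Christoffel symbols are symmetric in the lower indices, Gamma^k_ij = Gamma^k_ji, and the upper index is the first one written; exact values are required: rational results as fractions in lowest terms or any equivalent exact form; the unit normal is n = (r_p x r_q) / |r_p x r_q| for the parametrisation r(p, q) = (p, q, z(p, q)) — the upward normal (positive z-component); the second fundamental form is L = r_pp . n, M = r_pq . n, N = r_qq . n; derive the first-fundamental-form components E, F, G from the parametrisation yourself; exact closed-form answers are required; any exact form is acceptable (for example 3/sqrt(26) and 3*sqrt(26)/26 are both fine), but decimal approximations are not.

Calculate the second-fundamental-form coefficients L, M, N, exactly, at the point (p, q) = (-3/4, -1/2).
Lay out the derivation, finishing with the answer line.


z_p = 0, z_q = -1/2, z_pp = 0, z_pq = 0, z_qq = -3
E = 1, F = 0, G = 5/4; answer radicand W^2 = 5/4
unnormalised second-form numerators: l = 0, m = 0, n = -3; L = l/sqrt(5/4), and similarly M = m/sqrt(W^2), N = n/sqrt(W^2)

Answer: L = 0, M = 0, N = -6*sqrt(5)/5


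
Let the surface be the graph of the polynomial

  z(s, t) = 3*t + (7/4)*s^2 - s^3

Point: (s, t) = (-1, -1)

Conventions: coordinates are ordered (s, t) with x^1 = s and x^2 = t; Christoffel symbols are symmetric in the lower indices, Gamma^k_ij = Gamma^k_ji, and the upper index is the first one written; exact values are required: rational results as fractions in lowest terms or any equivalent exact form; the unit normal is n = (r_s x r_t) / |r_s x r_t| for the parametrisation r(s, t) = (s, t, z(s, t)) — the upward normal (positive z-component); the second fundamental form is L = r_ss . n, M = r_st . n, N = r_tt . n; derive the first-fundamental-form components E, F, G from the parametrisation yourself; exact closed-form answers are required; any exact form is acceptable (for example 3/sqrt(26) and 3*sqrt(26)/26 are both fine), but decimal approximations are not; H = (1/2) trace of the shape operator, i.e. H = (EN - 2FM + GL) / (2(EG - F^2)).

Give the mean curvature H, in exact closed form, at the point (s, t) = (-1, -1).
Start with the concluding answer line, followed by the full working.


Answer: H = 20*sqrt(209)/2299

z_s = -13/2, z_t = 3, z_ss = 19/2, z_st = 0, z_tt = 0
E = 173/4, F = -39/2, G = 10; answer radicand W^2 = 209/4
unnormalised second-form numerators: l = 19/2, m = 0, n = 0; L = l/sqrt(209/4), and similarly M = m/sqrt(W^2), N = n/sqrt(W^2)
H = (E*n - 2*F*m + G*l) / (2*(EG - F^2)*sqrt(W^2)); E*n - 2*F*m + G*l = 95, EG - F^2 = 209/4, so H = (10/11)/sqrt(209/4)


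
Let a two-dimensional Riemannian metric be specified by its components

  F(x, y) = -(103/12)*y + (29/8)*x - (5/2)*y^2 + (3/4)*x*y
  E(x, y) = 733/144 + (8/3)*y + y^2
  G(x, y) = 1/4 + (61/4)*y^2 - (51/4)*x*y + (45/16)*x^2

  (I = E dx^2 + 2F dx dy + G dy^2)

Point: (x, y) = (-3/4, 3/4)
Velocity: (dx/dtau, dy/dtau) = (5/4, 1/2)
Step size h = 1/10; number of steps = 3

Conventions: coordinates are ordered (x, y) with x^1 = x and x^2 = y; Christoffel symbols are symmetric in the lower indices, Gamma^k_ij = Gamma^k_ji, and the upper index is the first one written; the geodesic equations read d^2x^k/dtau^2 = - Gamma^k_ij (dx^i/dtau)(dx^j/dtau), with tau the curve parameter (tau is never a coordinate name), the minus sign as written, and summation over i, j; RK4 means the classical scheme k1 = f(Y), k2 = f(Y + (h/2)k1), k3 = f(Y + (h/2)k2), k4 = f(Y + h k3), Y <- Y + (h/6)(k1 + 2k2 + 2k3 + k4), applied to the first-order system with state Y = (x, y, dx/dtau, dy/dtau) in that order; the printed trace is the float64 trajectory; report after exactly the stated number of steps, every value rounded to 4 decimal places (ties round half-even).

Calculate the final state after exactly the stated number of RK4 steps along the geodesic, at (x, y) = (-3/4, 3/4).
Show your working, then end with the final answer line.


f(Y) = (dx/dtau, dy/dtau, -Gamma^x_ij Y'^i Y'^j, -Gamma^y_ij Y'^i Y'^j) with the Gammas evaluated at the stage position; h = 0.100000; intermediate values shown to 6 dp
step 0: x = -0.7500, y = 0.7500, dx/dtau = 1.2500, dy/dtau = 0.5000
step 1:
  k1: at (x, y) = (-0.750000, 0.750000), (dx/dtau, dy/dtau) = (1.250000, 0.500000); Gamma_xxx = 1.663415, Gamma_xxy = -2.811105, Gamma_xyy = 5.222719, Gamma_yxx = 1.158896, Gamma_yxy = -2.148151, Gamma_yyy = 4.185356; k1 = (1.250000, 0.500000, -0.390884, -0.171925)
  k2: at (x, y) = (-0.687500, 0.775000), (dx/dtau, dy/dtau) = (1.230456, 0.491404); Gamma_xxx = 1.654495, Gamma_xxy = -2.782074, Gamma_xyy = 5.141562, Gamma_yxx = 1.162005, Gamma_yxy = -2.144818, Gamma_yyy = 4.163324; k2 = (1.230456, 0.491404, -0.382148, -0.170919)
  k3: at (x, y) = (-0.688477, 0.774570), (dx/dtau, dy/dtau) = (1.230893, 0.491454); Gamma_xxx = 1.654739, Gamma_xxy = -2.782610, Gamma_xyy = 5.142785, Gamma_yxx = 1.162059, Gamma_yxy = -2.144984, Gamma_yyy = 4.163764; k3 = (1.230893, 0.491454, -0.382658, -0.171175)
  k4: at (x, y) = (-0.626911, 0.799145), (dx/dtau, dy/dtau) = (1.211734, 0.482882); Gamma_xxx = 1.646745, Gamma_xxy = -2.755558, Gamma_xyy = 5.066297, Gamma_yxx = 1.165626, Gamma_yxy = -2.142527, Gamma_yyy = 4.143691; k4 = (1.211734, 0.482882, -0.374558, -0.170403)
  Y <- Y + (h/6)(k1 + 2k2 + 2k3 + k4): x = -0.6269, y = 0.7991, dx/dtau = 1.2117, dy/dtau = 0.4829
step 2:
  k1: at (x, y) = (-0.626926, 0.799143), (dx/dtau, dy/dtau) = (1.211749, 0.482891); Gamma_xxx = 1.646735, Gamma_xxy = -2.755555, Gamma_xyy = 5.066317, Gamma_yxx = 1.165614, Gamma_yxy = -2.142515, Gamma_yyy = 4.143685; k1 = (1.211749, 0.482891, -0.374556, -0.170398)
  k2: at (x, y) = (-0.566339, 0.823288), (dx/dtau, dy/dtau) = (1.193021, 0.474371); Gamma_xxx = 1.639606, Gamma_xxy = -2.730383, Gamma_xyy = 4.994323, Gamma_yxx = 1.169593, Gamma_yxy = -2.140867, Gamma_yyy = 4.125466; k2 = (1.193021, 0.474371, -0.367076, -0.169845)
  k3: at (x, y) = (-0.567275, 0.822862), (dx/dtau, dy/dtau) = (1.193395, 0.474399); Gamma_xxx = 1.639862, Gamma_xxy = -2.730890, Gamma_xyy = 4.995392, Gamma_yxx = 1.169676, Gamma_yxy = -2.141051, Gamma_yyy = 4.125884; k3 = (1.193395, 0.474399, -0.367552, -0.170098)
  k4: at (x, y) = (-0.507587, 0.846583), (dx/dtau, dy/dtau) = (1.174994, 0.465882); Gamma_xxx = 1.633614, Gamma_xxy = -2.707503, Gamma_xyy = 4.927477, Gamma_yxx = 1.174126, Gamma_yxy = -2.140240, Gamma_yyy = 4.109441; k4 = (1.174994, 0.465882, -0.360654, -0.169778)
  Y <- Y + (h/6)(k1 + 2k2 + 2k3 + k4): x = -0.5076, y = 0.8466, dx/dtau = 1.1750, dy/dtau = 0.4659
step 3:
  k1: at (x, y) = (-0.507600, 0.846582), (dx/dtau, dy/dtau) = (1.175008, 0.465890); Gamma_xxx = 1.633604, Gamma_xxy = -2.707499, Gamma_xyy = 4.927493, Gamma_yxx = 1.174114, Gamma_yxy = -2.140228, Gamma_yyy = 4.109434; k1 = (1.175008, 0.465890, -0.360652, -0.169773)
  k2: at (x, y) = (-0.448849, 0.869876), (dx/dtau, dy/dtau) = (1.156975, 0.457402); Gamma_xxx = 1.628181, Gamma_xxy = -2.685810, Gamma_xyy = 4.863506, Gamma_yxx = 1.178993, Gamma_yxy = -2.140193, Gamma_yyy = 4.094672; k2 = (1.156975, 0.457402, -0.354320, -0.169671)
  k3: at (x, y) = (-0.449751, 0.869452), (dx/dtau, dy/dtau) = (1.157292, 0.457407); Gamma_xxx = 1.628452, Gamma_xxy = -2.686296, Gamma_xyy = 4.864446, Gamma_yxx = 1.179104, Gamma_yxy = -2.140399, Gamma_yyy = 4.095077; k3 = (1.157292, 0.457407, -0.354771, -0.169925)
  k4: at (x, y) = (-0.391871, 0.892323), (dx/dtau, dy/dtau) = (1.139531, 0.448898); Gamma_xxx = 1.623877, Gamma_xxy = -2.666233, Gamma_xyy = 4.804041, Gamma_yxx = 1.184474, Gamma_yxy = -2.141177, Gamma_yyy = 4.081943; k4 = (1.139531, 0.448898, -0.348981, -0.170061)
  Y <- Y + (h/6)(k1 + 2k2 + 2k3 + k4): x = -0.3919, y = 0.8923, dx/dtau = 1.1395, dy/dtau = 0.4489

Answer: x = -0.3919, y = 0.8923, dx/dtau = 1.1395, dy/dtau = 0.4489


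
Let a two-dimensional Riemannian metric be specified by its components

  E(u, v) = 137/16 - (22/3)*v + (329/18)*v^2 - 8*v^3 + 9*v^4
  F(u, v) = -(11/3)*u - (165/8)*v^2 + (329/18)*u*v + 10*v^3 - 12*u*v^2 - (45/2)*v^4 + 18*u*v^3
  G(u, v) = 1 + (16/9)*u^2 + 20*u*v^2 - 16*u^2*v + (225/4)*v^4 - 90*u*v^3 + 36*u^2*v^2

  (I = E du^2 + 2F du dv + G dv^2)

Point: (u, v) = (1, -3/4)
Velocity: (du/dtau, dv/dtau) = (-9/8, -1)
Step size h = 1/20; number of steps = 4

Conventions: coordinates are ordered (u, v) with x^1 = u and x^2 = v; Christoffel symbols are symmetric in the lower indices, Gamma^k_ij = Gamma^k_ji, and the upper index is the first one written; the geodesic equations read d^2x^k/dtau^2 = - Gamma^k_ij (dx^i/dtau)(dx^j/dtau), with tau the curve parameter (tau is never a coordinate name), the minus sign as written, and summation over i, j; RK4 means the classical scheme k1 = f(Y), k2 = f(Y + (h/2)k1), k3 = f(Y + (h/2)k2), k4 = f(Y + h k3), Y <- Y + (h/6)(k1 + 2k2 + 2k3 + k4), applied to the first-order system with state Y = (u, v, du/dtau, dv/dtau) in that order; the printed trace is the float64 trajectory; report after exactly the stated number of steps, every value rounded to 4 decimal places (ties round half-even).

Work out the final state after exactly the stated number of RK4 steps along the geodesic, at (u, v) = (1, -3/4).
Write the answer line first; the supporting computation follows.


Answer: u = 0.7724, v = -0.9453, du/dtau = -1.1473, dv/dtau = -0.9590

f(Y) = (du/dtau, dv/dtau, -Gamma^u_ij Y'^i Y'^j, -Gamma^v_ij Y'^i Y'^j) with the Gammas evaluated at the stage position; h = 0.050000; intermediate values shown to 6 dp
step 0: u = 1.0000, v = -0.7500, du/dtau = -1.1250, dv/dtau = -1.0000
step 1:
  k1: at (u, v) = (1.000000, -0.750000), (du/dtau, dv/dtau) = (-1.125000, -1.000000); Gamma_uuu = 0.000000, Gamma_uuv = -0.241004, Gamma_uvv = 0.712684, Gamma_vuu = 0.000000, Gamma_vuv = 0.445535, Gamma_vvv = -1.317509; k1 = (-1.125000, -1.000000, -0.170424, 0.315057)
  k2: at (u, v) = (0.971875, -0.775000), (du/dtau, dv/dtau) = (-1.129261, -0.992124); Gamma_uuu = 0.000000, Gamma_uuv = -0.240953, Gamma_uvv = 0.702976, Gamma_vuu = 0.000000, Gamma_vuv = 0.445207, Gamma_vvv = -1.298882; k2 = (-1.129261, -0.992124, -0.152034, 0.280912)
  k3: at (u, v) = (0.971768, -0.774803), (du/dtau, dv/dtau) = (-1.128801, -0.992977); Gamma_uuu = 0.000000, Gamma_uuv = -0.241024, Gamma_uvv = 0.703176, Gamma_vuu = 0.000000, Gamma_vuv = 0.445255, Gamma_vvv = -1.299012; k3 = (-1.128801, -0.992977, -0.153020, 0.282681)
  k4: at (u, v) = (0.943560, -0.799649), (du/dtau, dv/dtau) = (-1.132651, -0.985866); Gamma_uuu = 0.000000, Gamma_uuv = -0.241081, Gamma_uvv = 0.694241, Gamma_vuu = 0.000000, Gamma_vuv = 0.444827, Gamma_vvv = -1.280970; k4 = (-1.132651, -0.985866, -0.136352, 0.251589)
  Y <- Y + (h/6)(k1 + 2k2 + 2k3 + k4): u = 0.9436, v = -0.7996, du/dtau = -1.1326, dv/dtau = -0.9859
step 2:
  k1: at (u, v) = (0.943552, -0.799634), (du/dtau, dv/dtau) = (-1.132641, -0.985885); Gamma_uuu = 0.000000, Gamma_uuv = -0.241086, Gamma_uvv = 0.694255, Gamma_vuu = 0.000000, Gamma_vuv = 0.444831, Gamma_vvv = -1.280979; k1 = (-1.132641, -0.985885, -0.136375, 0.251628)
  k2: at (u, v) = (0.915236, -0.824281), (du/dtau, dv/dtau) = (-1.136050, -0.979594); Gamma_uuu = 0.000000, Gamma_uuv = -0.241263, Gamma_uvv = 0.686078, Gamma_vuu = 0.000000, Gamma_vuv = 0.444326, Gamma_vvv = -1.263529; k2 = (-1.136050, -0.979594, -0.121376, 0.223536)
  k3: at (u, v) = (0.915151, -0.824124), (du/dtau, dv/dtau) = (-1.135675, -0.980296); Gamma_uuu = 0.000000, Gamma_uuv = -0.241318, Gamma_uvv = 0.686229, Gamma_vuu = 0.000000, Gamma_vuv = 0.444366, Gamma_vvv = -1.263630; k3 = (-1.135675, -0.980296, -0.122135, 0.224900)
  k4: at (u, v) = (0.886768, -0.848649), (du/dtau, dv/dtau) = (-1.138747, -0.974640); Gamma_uuu = 0.000000, Gamma_uuv = -0.241581, Gamma_uvv = 0.678672, Gamma_vuu = 0.000000, Gamma_vuv = 0.443777, Gamma_vvv = -1.246698; k4 = (-1.138747, -0.974640, -0.108439, 0.199200)
  Y <- Y + (h/6)(k1 + 2k2 + 2k3 + k4): u = 0.8868, v = -0.8486, du/dtau = -1.1387, dv/dtau = -0.9747
step 3:
  k1: at (u, v) = (0.886762, -0.848636), (du/dtau, dv/dtau) = (-1.138739, -0.974654); Gamma_uuu = 0.000000, Gamma_uuv = -0.241586, Gamma_uvv = 0.678684, Gamma_vuu = 0.000000, Gamma_vuv = 0.443780, Gamma_vvv = -1.246706; k1 = (-1.138739, -0.974654, -0.108456, 0.199227)
  k2: at (u, v) = (0.858293, -0.873003), (du/dtau, dv/dtau) = (-1.141451, -0.969673); Gamma_uuu = 0.000000, Gamma_uuv = -0.241944, Gamma_uvv = 0.671736, Gamma_vuu = 0.000000, Gamma_vuv = 0.443124, Gamma_vvv = -1.230296; k2 = (-1.141451, -0.969673, -0.096028, 0.175877)
  k3: at (u, v) = (0.858225, -0.872878), (du/dtau, dv/dtau) = (-1.141140, -0.970257); Gamma_uuu = 0.000000, Gamma_uuv = -0.241987, Gamma_uvv = 0.671850, Gamma_vuu = 0.000000, Gamma_vuv = 0.443157, Gamma_vvv = -1.230373; k3 = (-1.141140, -0.970257, -0.096622, 0.176947)
  k4: at (u, v) = (0.829705, -0.897149), (du/dtau, dv/dtau) = (-1.143570, -0.965807); Gamma_uuu = 0.000000, Gamma_uuv = -0.242414, Gamma_uvv = 0.665406, Gamma_vuu = 0.000000, Gamma_vuv = 0.442427, Gamma_vvv = -1.214424; k4 = (-1.143570, -0.965807, -0.085202, 0.155500)
  Y <- Y + (h/6)(k1 + 2k2 + 2k3 + k4): u = 0.8297, v = -0.8971, du/dtau = -1.1436, dv/dtau = -0.9658
step 4:
  k1: at (u, v) = (0.829699, -0.897139), (du/dtau, dv/dtau) = (-1.143564, -0.965817); Gamma_uuu = 0.000000, Gamma_uuv = -0.242418, Gamma_uvv = 0.665415, Gamma_vuu = 0.000000, Gamma_vuv = 0.442430, Gamma_vvv = -1.214430; k1 = (-1.143564, -0.965817, -0.085213, 0.155520)
  k2: at (u, v) = (0.801110, -0.921285), (du/dtau, dv/dtau) = (-1.145694, -0.961929); Gamma_uuu = 0.000000, Gamma_uuv = -0.242920, Gamma_uvv = 0.659465, Gamma_vuu = 0.000000, Gamma_vuv = 0.441641, Gamma_vvv = -1.198941; k2 = (-1.145694, -0.961929, -0.074775, 0.135944)
  k3: at (u, v) = (0.801057, -0.921187), (du/dtau, dv/dtau) = (-1.145433, -0.962419); Gamma_uuu = 0.000000, Gamma_uuv = -0.242954, Gamma_uvv = 0.659551, Gamma_vuu = 0.000000, Gamma_vuv = 0.441667, Gamma_vvv = -1.198999; k3 = (-1.145433, -0.962419, -0.075249, 0.136796)
  k4: at (u, v) = (0.772427, -0.945260), (du/dtau, dv/dtau) = (-1.147326, -0.958978); Gamma_uuu = 0.000000, Gamma_uuv = -0.243511, Gamma_uvv = 0.654011, Gamma_vuu = 0.000000, Gamma_vuv = 0.440813, Gamma_vvv = -1.183919; k4 = (-1.147326, -0.958978, -0.065603, 0.118758)
  Y <- Y + (h/6)(k1 + 2k2 + 2k3 + k4): u = 0.7724, v = -0.9453, du/dtau = -1.1473, dv/dtau = -0.9590


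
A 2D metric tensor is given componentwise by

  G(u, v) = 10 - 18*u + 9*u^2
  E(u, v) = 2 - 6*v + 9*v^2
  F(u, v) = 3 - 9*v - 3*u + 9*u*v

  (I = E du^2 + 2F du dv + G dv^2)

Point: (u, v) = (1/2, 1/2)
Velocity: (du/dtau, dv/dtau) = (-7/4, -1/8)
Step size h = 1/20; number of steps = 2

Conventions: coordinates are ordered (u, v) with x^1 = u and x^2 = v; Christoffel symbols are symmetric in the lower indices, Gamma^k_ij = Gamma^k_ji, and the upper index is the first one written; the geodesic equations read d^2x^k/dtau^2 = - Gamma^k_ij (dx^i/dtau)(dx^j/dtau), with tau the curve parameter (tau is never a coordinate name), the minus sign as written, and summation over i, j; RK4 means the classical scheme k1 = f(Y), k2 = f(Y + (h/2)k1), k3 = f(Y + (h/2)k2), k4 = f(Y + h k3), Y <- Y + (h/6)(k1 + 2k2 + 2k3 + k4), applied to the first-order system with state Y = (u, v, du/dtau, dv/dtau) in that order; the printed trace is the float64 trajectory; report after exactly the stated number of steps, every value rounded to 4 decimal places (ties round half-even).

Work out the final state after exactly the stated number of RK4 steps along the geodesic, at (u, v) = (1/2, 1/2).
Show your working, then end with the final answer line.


f(Y) = (du/dtau, dv/dtau, -Gamma^u_ij Y'^i Y'^j, -Gamma^v_ij Y'^i Y'^j) with the Gammas evaluated at the stage position; h = 0.050000; intermediate values shown to 6 dp
step 0: u = 0.5000, v = 0.5000, du/dtau = -1.7500, dv/dtau = -0.1250
step 1:
  k1: at (u, v) = (0.500000, 0.500000), (du/dtau, dv/dtau) = (-1.750000, -0.125000); Gamma_uuu = 0.000000, Gamma_uuv = 0.428571, Gamma_uvv = 0.000000, Gamma_vuu = 0.000000, Gamma_vuv = -1.285714, Gamma_vvv = 0.000000; k1 = (-1.750000, -0.125000, -0.187500, 0.562500)
  k2: at (u, v) = (0.456250, 0.496875), (du/dtau, dv/dtau) = (-1.754687, -0.110937); Gamma_uuu = 0.000000, Gamma_uuv = 0.377240, Gamma_uvv = 0.000000, Gamma_vuu = 0.000000, Gamma_vuv = -1.254264, Gamma_vvv = 0.000000; k2 = (-1.754687, -0.110937, -0.146868, 0.488312)
  k3: at (u, v) = (0.456133, 0.497227), (du/dtau, dv/dtau) = (-1.753672, -0.112792); Gamma_uuu = 0.000000, Gamma_uuv = 0.377840, Gamma_uvv = 0.000000, Gamma_vuu = 0.000000, Gamma_vuv = -1.253833, Gamma_vvv = 0.000000; k3 = (-1.753672, -0.112792, -0.149474, 0.496018)
  k4: at (u, v) = (0.412316, 0.494360), (du/dtau, dv/dtau) = (-1.757474, -0.100199); Gamma_uuu = 0.000000, Gamma_uuv = 0.333795, Gamma_uvv = 0.000000, Gamma_vuu = 0.000000, Gamma_vuv = -1.218217, Gamma_vvv = 0.000000; k4 = (-1.757474, -0.100199, -0.117561, 0.429050)
  Y <- Y + (h/6)(k1 + 2k2 + 2k3 + k4): u = 0.4123, v = 0.4944, du/dtau = -1.7575, dv/dtau = -0.1003
step 2:
  k1: at (u, v) = (0.412298, 0.494395), (du/dtau, dv/dtau) = (-1.757481, -0.100332); Gamma_uuu = 0.000000, Gamma_uuv = 0.333844, Gamma_uvv = 0.000000, Gamma_vuu = 0.000000, Gamma_vuv = -1.218173, Gamma_vvv = 0.000000; k1 = (-1.757481, -0.100332, -0.117734, 0.429603)
  k2: at (u, v) = (0.368361, 0.491886), (du/dtau, dv/dtau) = (-1.760425, -0.089592); Gamma_uuu = 0.000000, Gamma_uuv = 0.296240, Gamma_uvv = 0.000000, Gamma_vuu = 0.000000, Gamma_vuv = -1.180153, Gamma_vvv = 0.000000; k2 = (-1.760425, -0.089592, -0.093445, 0.372265)
  k3: at (u, v) = (0.368288, 0.492155), (du/dtau, dv/dtau) = (-1.759817, -0.091025); Gamma_uuu = 0.000000, Gamma_uuv = 0.296643, Gamma_uvv = 0.000000, Gamma_vuu = 0.000000, Gamma_vuv = -1.179898, Gamma_vvv = 0.000000; k3 = (-1.759817, -0.091025, -0.095037, 0.378009)
  k4: at (u, v) = (0.324308, 0.489843), (du/dtau, dv/dtau) = (-1.762233, -0.081431); Gamma_uuu = 0.000000, Gamma_uuv = 0.264300, Gamma_uvv = 0.000000, Gamma_vuu = 0.000000, Gamma_vuv = -1.141051, Gamma_vvv = 0.000000; k4 = (-1.762233, -0.081431, -0.075855, 0.327483)
  Y <- Y + (h/6)(k1 + 2k2 + 2k3 + k4): u = 0.3243, v = 0.4899, du/dtau = -1.7622, dv/dtau = -0.0815

Answer: u = 0.3243, v = 0.4899, du/dtau = -1.7622, dv/dtau = -0.0815


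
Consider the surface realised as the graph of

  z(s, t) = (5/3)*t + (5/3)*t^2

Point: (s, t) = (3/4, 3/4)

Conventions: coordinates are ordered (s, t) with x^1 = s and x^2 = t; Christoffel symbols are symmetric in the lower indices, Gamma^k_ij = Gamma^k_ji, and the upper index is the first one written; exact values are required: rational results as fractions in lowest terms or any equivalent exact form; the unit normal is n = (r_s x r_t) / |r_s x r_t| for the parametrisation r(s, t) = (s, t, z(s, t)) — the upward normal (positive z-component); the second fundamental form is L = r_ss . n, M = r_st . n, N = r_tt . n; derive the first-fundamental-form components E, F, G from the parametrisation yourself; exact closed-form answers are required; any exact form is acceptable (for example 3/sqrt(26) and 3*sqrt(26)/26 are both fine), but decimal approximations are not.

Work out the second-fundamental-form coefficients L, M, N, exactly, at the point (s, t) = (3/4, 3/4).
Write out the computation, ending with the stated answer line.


z_s = 0, z_t = 25/6, z_ss = 0, z_st = 0, z_tt = 10/3
E = 1, F = 0, G = 661/36; answer radicand W^2 = 661/36
unnormalised second-form numerators: l = 0, m = 0, n = 10/3; L = l/sqrt(661/36), and similarly M = m/sqrt(W^2), N = n/sqrt(W^2)

Answer: L = 0, M = 0, N = 20*sqrt(661)/661


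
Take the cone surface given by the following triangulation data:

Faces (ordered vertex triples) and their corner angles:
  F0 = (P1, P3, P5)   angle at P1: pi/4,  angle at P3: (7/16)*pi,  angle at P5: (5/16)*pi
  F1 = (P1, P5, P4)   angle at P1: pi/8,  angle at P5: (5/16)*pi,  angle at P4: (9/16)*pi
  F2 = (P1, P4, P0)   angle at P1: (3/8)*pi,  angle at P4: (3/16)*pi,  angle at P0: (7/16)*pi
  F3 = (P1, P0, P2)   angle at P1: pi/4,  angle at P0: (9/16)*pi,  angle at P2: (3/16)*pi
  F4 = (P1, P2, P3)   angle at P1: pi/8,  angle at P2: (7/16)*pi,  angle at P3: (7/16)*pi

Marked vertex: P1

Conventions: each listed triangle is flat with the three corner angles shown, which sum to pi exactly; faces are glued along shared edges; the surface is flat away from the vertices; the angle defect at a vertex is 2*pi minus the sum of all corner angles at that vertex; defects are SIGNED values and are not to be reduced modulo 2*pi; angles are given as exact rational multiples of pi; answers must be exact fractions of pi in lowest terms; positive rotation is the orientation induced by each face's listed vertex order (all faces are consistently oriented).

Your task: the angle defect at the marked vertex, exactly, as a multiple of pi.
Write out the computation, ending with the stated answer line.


Sum of corner angles at P1: (9/8)*pi
defect = 2*pi - (9/8)*pi

Answer: defect(P1) = (7/8)*pi


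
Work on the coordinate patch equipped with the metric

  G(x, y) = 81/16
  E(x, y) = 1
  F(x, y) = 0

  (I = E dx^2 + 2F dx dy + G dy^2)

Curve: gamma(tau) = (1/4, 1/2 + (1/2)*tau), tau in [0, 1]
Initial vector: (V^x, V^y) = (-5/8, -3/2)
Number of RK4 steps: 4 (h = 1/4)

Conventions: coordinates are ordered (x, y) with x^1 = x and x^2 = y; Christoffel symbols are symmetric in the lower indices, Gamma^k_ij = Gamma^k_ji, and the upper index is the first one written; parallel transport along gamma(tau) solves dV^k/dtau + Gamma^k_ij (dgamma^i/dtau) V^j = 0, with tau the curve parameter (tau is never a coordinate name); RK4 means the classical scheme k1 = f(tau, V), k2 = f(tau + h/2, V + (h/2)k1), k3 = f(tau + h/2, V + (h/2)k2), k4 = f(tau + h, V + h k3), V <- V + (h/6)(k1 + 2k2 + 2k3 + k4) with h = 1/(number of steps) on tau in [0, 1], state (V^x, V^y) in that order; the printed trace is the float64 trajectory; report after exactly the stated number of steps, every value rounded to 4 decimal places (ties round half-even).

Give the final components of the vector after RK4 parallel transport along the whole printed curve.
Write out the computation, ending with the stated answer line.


gamma'(tau) = (0, 1/2); f(tau, V)^k = -Gamma^k_ij(gamma(tau)) gamma'^i(tau) V^j; h = 1/4; intermediate values shown to 6 dp
curve data and Christoffel symbols at the stage parameters:
  tau = 0.000000: gamma = (0.250000, 0.500000), gamma' = (0.000000, 0.500000); Gamma_xxx = 0.000000, Gamma_xxy = 0.000000, Gamma_xyy = 0.000000, Gamma_yxx = 0.000000, Gamma_yxy = 0.000000, Gamma_yyy = 0.000000
  tau = 0.125000: gamma = (0.250000, 0.562500), gamma' = (0.000000, 0.500000); Gamma_xxx = 0.000000, Gamma_xxy = 0.000000, Gamma_xyy = 0.000000, Gamma_yxx = 0.000000, Gamma_yxy = 0.000000, Gamma_yyy = 0.000000
  tau = 0.250000: gamma = (0.250000, 0.625000), gamma' = (0.000000, 0.500000); Gamma_xxx = 0.000000, Gamma_xxy = 0.000000, Gamma_xyy = 0.000000, Gamma_yxx = 0.000000, Gamma_yxy = 0.000000, Gamma_yyy = 0.000000
  tau = 0.375000: gamma = (0.250000, 0.687500), gamma' = (0.000000, 0.500000); Gamma_xxx = 0.000000, Gamma_xxy = 0.000000, Gamma_xyy = 0.000000, Gamma_yxx = 0.000000, Gamma_yxy = 0.000000, Gamma_yyy = 0.000000
  tau = 0.500000: gamma = (0.250000, 0.750000), gamma' = (0.000000, 0.500000); Gamma_xxx = 0.000000, Gamma_xxy = 0.000000, Gamma_xyy = 0.000000, Gamma_yxx = 0.000000, Gamma_yxy = 0.000000, Gamma_yyy = 0.000000
  tau = 0.625000: gamma = (0.250000, 0.812500), gamma' = (0.000000, 0.500000); Gamma_xxx = 0.000000, Gamma_xxy = 0.000000, Gamma_xyy = 0.000000, Gamma_yxx = 0.000000, Gamma_yxy = 0.000000, Gamma_yyy = 0.000000
  tau = 0.750000: gamma = (0.250000, 0.875000), gamma' = (0.000000, 0.500000); Gamma_xxx = 0.000000, Gamma_xxy = 0.000000, Gamma_xyy = 0.000000, Gamma_yxx = 0.000000, Gamma_yxy = 0.000000, Gamma_yyy = 0.000000
  tau = 0.875000: gamma = (0.250000, 0.937500), gamma' = (0.000000, 0.500000); Gamma_xxx = 0.000000, Gamma_xxy = 0.000000, Gamma_xyy = 0.000000, Gamma_yxx = 0.000000, Gamma_yxy = 0.000000, Gamma_yyy = 0.000000
  tau = 1.000000: gamma = (0.250000, 1.000000), gamma' = (0.000000, 0.500000); Gamma_xxx = 0.000000, Gamma_xxy = 0.000000, Gamma_xyy = 0.000000, Gamma_yxx = 0.000000, Gamma_yxy = 0.000000, Gamma_yyy = 0.000000
step 0: V^x = -0.6250, V^y = -1.5000
step 1: k1 = (0.000000, 0.000000), k2 = (0.000000, 0.000000), k3 = (0.000000, 0.000000), k4 = (0.000000, 0.000000); V <- V + (h/6)(k1 + 2k2 + 2k3 + k4): V^x = -0.6250, V^y = -1.5000
step 2: k1 = (0.000000, 0.000000), k2 = (0.000000, 0.000000), k3 = (0.000000, 0.000000), k4 = (0.000000, 0.000000); V <- V + (h/6)(k1 + 2k2 + 2k3 + k4): V^x = -0.6250, V^y = -1.5000
step 3: k1 = (0.000000, 0.000000), k2 = (0.000000, 0.000000), k3 = (0.000000, 0.000000), k4 = (0.000000, 0.000000); V <- V + (h/6)(k1 + 2k2 + 2k3 + k4): V^x = -0.6250, V^y = -1.5000
step 4: k1 = (0.000000, 0.000000), k2 = (0.000000, 0.000000), k3 = (0.000000, 0.000000), k4 = (0.000000, 0.000000); V <- V + (h/6)(k1 + 2k2 + 2k3 + k4): V^x = -0.6250, V^y = -1.5000

Answer: V^x = -0.6250, V^y = -1.5000


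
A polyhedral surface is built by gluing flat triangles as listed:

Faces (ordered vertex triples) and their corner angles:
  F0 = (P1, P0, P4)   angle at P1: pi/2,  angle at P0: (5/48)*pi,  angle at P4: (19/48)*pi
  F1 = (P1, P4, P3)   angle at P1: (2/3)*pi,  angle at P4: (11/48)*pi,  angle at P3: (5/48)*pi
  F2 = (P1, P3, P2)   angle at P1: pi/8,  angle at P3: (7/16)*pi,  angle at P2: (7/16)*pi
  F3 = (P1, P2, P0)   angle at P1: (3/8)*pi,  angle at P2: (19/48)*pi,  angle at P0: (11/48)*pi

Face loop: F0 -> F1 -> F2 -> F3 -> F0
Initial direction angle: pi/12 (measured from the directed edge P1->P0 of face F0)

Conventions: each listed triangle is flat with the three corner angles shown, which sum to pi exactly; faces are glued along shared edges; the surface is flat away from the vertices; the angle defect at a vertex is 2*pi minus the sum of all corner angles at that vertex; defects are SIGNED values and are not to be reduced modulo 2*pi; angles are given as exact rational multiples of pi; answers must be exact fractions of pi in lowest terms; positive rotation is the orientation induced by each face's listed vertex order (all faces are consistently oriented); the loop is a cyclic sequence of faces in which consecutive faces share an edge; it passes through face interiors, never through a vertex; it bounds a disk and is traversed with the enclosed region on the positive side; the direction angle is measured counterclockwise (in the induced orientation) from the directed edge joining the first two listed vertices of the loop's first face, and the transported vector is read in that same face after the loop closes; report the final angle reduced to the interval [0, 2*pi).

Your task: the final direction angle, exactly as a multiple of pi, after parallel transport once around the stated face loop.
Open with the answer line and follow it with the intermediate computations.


Answer: final direction angle = (5/12)*pi

enclosed vertex P1: corner angles sum to (5/3)*pi, defect = 2*pi - (5/3)*pi = pi/3
the final direction is the initial angle plus the enclosed defects, taken mod 2*pi in the induced orientation
final angle = pi/12 + pi/3 = (5/12)*pi (mod 2*pi)


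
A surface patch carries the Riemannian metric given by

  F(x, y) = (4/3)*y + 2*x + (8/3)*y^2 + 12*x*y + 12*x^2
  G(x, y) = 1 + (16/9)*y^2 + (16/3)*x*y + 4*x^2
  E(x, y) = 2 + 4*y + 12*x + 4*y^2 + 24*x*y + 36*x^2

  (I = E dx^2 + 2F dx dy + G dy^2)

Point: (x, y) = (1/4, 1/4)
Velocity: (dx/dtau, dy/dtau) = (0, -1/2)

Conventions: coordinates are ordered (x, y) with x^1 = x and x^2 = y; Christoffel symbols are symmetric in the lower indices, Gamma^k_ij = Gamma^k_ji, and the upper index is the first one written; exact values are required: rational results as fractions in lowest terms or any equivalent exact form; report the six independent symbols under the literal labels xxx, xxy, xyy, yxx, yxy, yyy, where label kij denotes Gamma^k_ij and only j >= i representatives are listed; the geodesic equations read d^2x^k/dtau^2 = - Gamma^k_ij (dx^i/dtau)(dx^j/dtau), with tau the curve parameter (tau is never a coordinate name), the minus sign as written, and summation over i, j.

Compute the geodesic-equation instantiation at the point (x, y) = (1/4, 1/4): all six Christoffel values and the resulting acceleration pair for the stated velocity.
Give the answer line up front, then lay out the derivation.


Answer: Gamma_xxx = 648/385, Gamma_xxy = 216/385, Gamma_xyy = 144/385, Gamma_yxx = 36/77, Gamma_yxy = 12/77, Gamma_yyy = 8/77; accelerations (d^2x/dtau^2, d^2y/dtau^2) = (-36/385, -2/77)

E = 10, F = 5/2, G = 61/36 at the point
E_x = 36, E_y = 12, F_x = 11, F_y = 17/3, G_x = 10/3, G_y = 20/9
EG - F^2 = 385/36;  g^inv = (36/385) * [[61/36, -5/2], [-5/2, 10]]
first-kind symbols [ij,l] = (1/2)(d_i g_jl + d_j g_il - d_l g_ij): [xx,x] = E_x/2 = 18, [xx,y] = F_x - E_y/2 = 5, [xy,x] = E_y/2 = 6, [xy,y] = G_x/2 = 5/3, [yy,x] = F_y - G_x/2 = 4, [yy,y] = G_y/2 = 10/9
Gamma^x_ij = (G*[ij,x] - F*[ij,y])/(EG - F^2), Gamma^y_ij = (E*[ij,y] - F*[ij,x])/(EG - F^2)
Gamma_xxx = 648/385, Gamma_xxy = 216/385, Gamma_xyy = 144/385, Gamma_yxx = 36/77, Gamma_yxy = 12/77, Gamma_yyy = 8/77
d^2x/dtau^2 = -(Gamma_xxx*(0)^2 + 2*Gamma_xxy*(0)*(-1/2) + Gamma_xyy*(-1/2)^2) = -36/385
d^2y/dtau^2 = -(Gamma_yxx*(0)^2 + 2*Gamma_yxy*(0)*(-1/2) + Gamma_yyy*(-1/2)^2) = -2/77


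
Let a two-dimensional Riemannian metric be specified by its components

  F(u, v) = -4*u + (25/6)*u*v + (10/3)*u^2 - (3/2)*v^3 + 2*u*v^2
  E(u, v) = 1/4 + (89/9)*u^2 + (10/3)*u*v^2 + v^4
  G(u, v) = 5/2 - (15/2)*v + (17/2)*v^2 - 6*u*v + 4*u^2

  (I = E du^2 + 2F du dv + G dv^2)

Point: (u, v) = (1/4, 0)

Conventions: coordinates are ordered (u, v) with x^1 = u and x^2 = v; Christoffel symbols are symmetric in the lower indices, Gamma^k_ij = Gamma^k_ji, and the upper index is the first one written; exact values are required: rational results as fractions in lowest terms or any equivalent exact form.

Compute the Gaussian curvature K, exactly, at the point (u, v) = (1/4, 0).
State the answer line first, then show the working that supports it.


Answer: K = -22648/85683

E = 125/144, F = -19/24, G = 11/4, EG - F^2 = 169/96 at the point
E_u = 89/18, E_v = 0, F_u = -7/3, F_v = 25/24, G_u = 2, G_v = -9
E_vv = 5/3, F_uv = 25/6, G_uu = 8
K follows from Brioschi's formula, (det M1 - det M2)/(EG - F^2)^2.
M1 = [[-E_vv/2 + F_uv - G_uu/2, E_u/2, F_u - E_v/2], [F_v - G_u/2, E, F], [G_v/2, F, G]] = [[-2/3, 89/36, -7/3], [1/24, 125/144, -19/24], [-9/2, -19/24, 11/4]]; det M1 = -5831/3456
M2 = [[0, E_v/2, G_u/2], [E_v/2, E, F], [G_u/2, F, G]] = [[0, 0, 1], [0, 125/144, -19/24], [1, -19/24, 11/4]]; det M2 = -125/144
det M1 - det M2 = -2831/3456; K = -2831/3456 / (169/96)^2 = -22648/85683
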